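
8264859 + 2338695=10603554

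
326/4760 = 163/2380 = 0.07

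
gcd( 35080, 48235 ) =4385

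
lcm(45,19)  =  855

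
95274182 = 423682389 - 328408207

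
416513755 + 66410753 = 482924508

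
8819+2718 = 11537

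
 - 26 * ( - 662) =17212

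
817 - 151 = 666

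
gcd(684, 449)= 1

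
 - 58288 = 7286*( - 8)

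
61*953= 58133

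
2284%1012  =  260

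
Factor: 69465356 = 2^2*83^1*209233^1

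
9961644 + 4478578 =14440222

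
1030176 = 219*4704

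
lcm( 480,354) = 28320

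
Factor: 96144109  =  96144109^1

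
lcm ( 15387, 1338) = 30774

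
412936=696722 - 283786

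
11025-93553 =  - 82528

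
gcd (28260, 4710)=4710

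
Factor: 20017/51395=5^ (  -  1) * 19^ ( - 1)*37^1 = 37/95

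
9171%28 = 15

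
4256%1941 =374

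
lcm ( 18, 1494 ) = 1494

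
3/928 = 3/928 = 0.00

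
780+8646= 9426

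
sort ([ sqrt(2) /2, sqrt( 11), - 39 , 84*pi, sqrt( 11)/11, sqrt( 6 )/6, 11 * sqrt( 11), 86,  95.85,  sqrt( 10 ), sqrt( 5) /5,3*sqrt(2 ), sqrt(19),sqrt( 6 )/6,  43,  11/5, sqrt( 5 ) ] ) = [ -39, sqrt(11 )/11, sqrt( 6 )/6,sqrt(6 ) /6, sqrt( 5) /5 , sqrt( 2 ) /2, 11/5, sqrt( 5),sqrt( 10 ),sqrt( 11 ), 3*sqrt(2 ),  sqrt( 19 ), 11*sqrt( 11),43,  86, 95.85, 84*pi ]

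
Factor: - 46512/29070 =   -  8/5=- 2^3*5^ (-1 ) 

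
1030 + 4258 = 5288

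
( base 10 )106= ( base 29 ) 3j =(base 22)4i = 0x6A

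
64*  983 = 62912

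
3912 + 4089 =8001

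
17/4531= 17/4531 = 0.00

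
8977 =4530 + 4447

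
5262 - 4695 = 567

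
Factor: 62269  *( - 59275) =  - 3690994975 = - 5^2 * 73^1 * 853^1* 2371^1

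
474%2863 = 474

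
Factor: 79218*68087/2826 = 3^3*157^(-1)*163^1*68087^1 = 299650887/157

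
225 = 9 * 25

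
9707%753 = 671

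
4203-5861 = - 1658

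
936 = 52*18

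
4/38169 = 4/38169 =0.00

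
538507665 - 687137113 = -148629448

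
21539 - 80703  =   - 59164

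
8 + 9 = 17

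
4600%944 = 824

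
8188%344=276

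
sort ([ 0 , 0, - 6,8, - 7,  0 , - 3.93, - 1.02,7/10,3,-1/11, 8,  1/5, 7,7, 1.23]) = [ - 7, - 6, - 3.93, - 1.02, - 1/11,0,0,0,1/5 , 7/10,1.23,3, 7,7,8 , 8]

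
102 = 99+3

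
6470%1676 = 1442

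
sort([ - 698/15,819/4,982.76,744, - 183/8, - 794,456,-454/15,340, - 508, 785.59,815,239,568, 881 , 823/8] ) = [ - 794, - 508,  -  698/15, - 454/15, - 183/8,823/8,819/4,239, 340,456,568,744, 785.59,815,881 , 982.76 ] 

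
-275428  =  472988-748416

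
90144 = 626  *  144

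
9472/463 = 20 + 212/463 = 20.46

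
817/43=19 = 19.00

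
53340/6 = 8890 =8890.00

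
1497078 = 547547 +949531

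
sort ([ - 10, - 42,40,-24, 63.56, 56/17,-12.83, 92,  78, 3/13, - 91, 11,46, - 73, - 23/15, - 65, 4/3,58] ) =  [ - 91,  -  73, - 65, - 42,-24,  -  12.83, - 10, - 23/15,  3/13,4/3,56/17, 11, 40,  46,58, 63.56,  78,92 ] 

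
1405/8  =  1405/8 = 175.62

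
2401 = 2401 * 1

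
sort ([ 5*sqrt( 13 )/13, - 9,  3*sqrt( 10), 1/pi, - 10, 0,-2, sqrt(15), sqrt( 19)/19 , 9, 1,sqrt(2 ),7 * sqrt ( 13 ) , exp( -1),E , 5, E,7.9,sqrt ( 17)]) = [-10,-9,-2, 0,sqrt (19)/19,1/pi,  exp( - 1),1, 5*sqrt( 13 ) /13,sqrt(2), E , E,sqrt(15 ) , sqrt( 17),5,7.9,9, 3*sqrt( 10 ), 7*sqrt (13 )]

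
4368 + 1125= 5493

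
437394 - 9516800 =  - 9079406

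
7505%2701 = 2103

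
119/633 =119/633 = 0.19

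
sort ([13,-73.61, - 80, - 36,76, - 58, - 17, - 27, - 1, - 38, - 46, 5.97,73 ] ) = [ - 80, - 73.61, - 58,- 46, - 38, - 36, - 27, - 17, - 1,5.97,13, 73,76]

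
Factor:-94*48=-4512 = - 2^5*3^1* 47^1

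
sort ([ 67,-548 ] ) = [ -548, 67] 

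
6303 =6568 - 265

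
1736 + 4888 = 6624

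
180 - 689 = -509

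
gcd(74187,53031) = 3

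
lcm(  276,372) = 8556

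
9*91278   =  821502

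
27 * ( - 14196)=-383292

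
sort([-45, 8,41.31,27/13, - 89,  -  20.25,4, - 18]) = [ - 89, - 45, - 20.25,- 18,27/13,  4, 8, 41.31 ] 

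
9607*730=7013110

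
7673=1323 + 6350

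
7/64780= 7/64780  =  0.00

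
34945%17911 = 17034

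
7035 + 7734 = 14769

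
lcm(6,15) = 30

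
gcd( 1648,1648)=1648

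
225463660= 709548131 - 484084471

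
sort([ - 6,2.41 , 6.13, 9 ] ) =[ - 6,2.41,6.13,9 ] 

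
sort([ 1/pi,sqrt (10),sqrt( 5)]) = [ 1/pi,sqrt(5 ),sqrt(10)] 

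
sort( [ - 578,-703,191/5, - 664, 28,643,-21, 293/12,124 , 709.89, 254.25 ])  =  [ - 703, - 664, - 578,  -  21, 293/12,28 , 191/5,124, 254.25, 643 , 709.89 ] 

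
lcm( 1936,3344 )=36784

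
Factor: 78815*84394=6651513110=2^1*5^1*11^1*1433^1*42197^1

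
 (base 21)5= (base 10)5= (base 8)5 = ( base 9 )5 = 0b101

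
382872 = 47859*8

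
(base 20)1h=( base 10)37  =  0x25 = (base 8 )45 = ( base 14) 29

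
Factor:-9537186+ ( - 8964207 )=- 3^1*71^1*86861^1=-18501393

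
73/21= 3 + 10/21 = 3.48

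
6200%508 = 104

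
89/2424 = 89/2424 = 0.04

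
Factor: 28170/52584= 15/28 =2^ ( -2) * 3^1*5^1*7^( - 1 ) 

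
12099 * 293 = 3545007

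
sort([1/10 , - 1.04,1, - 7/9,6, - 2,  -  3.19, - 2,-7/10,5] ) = [ - 3.19, - 2, - 2, - 1.04, - 7/9, - 7/10,1/10, 1, 5,6]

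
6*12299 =73794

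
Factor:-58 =-2^1*29^1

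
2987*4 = 11948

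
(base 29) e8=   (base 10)414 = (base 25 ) GE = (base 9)510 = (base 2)110011110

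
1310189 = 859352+450837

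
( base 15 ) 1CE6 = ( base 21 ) e5c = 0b1100010010011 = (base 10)6291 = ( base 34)5f1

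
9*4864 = 43776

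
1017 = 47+970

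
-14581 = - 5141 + -9440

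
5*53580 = 267900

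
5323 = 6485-1162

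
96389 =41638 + 54751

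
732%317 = 98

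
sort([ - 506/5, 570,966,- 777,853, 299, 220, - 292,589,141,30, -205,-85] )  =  [ - 777, - 292,- 205,-506/5,-85,30,141,220,299,570,589,  853,966] 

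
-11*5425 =-59675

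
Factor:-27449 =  - 27449^1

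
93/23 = 4+ 1/23 = 4.04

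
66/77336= 33/38668 = 0.00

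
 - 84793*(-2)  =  169586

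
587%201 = 185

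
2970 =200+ 2770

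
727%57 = 43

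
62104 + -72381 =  - 10277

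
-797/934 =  - 797/934 = -0.85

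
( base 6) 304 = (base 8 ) 160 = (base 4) 1300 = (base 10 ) 112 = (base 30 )3m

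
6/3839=6/3839 = 0.00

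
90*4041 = 363690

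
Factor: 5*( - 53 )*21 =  - 3^1*5^1*7^1*53^1 = - 5565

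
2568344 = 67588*38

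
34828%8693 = 56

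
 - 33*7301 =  - 240933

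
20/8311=20/8311=0.00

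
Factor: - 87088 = -2^4*5443^1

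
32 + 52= 84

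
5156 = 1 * 5156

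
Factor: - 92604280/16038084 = -23151070/4009521 = - 2^1*3^( - 1 ) * 5^1*23^ (  -  1 )*58109^ ( - 1 )*2315107^1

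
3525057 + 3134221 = 6659278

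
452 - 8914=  - 8462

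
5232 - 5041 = 191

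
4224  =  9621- 5397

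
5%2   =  1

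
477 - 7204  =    -  6727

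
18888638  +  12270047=31158685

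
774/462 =129/77 =1.68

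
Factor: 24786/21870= 3^( - 1)*5^(  -  1 )*17^1  =  17/15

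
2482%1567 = 915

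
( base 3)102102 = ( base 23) D9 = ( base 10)308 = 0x134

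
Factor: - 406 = -2^1 * 7^1 * 29^1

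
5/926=5/926 = 0.01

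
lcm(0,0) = 0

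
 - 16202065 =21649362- 37851427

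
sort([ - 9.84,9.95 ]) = [ - 9.84, 9.95]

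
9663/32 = 301 + 31/32 =301.97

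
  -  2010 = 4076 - 6086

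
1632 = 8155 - 6523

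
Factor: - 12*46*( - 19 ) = 2^3*3^1* 19^1*23^1= 10488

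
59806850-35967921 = 23838929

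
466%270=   196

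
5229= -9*( - 581)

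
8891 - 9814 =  - 923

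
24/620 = 6/155= 0.04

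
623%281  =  61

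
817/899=817/899  =  0.91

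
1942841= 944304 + 998537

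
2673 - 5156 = - 2483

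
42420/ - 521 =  - 42420/521 = -81.42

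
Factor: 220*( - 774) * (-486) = 2^4*3^7 * 5^1*11^1 * 43^1 = 82756080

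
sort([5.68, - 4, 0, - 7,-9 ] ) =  [ -9, - 7, - 4,0, 5.68]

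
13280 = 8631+4649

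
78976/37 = 2134 + 18/37 = 2134.49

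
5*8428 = 42140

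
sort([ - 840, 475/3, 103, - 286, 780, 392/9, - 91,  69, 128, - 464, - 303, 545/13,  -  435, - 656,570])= [ - 840, - 656,-464, - 435, - 303, - 286,-91, 545/13,392/9,69,103, 128,475/3, 570,  780 ]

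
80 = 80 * 1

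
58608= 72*814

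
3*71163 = 213489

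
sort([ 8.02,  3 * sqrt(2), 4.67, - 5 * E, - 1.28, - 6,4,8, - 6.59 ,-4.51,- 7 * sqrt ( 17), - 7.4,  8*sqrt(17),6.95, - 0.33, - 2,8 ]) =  [ - 7*sqrt(17), - 5*E, - 7.4, - 6.59, - 6,-4.51, - 2, - 1.28, - 0.33,4, 3 * sqrt(2), 4.67,6.95,8,8, 8.02, 8*sqrt (17)] 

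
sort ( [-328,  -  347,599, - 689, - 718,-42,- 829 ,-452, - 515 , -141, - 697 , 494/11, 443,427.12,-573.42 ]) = [ - 829,-718,- 697, - 689, - 573.42,  -  515,  -  452, - 347, - 328  , - 141, - 42,494/11,427.12, 443,599 ]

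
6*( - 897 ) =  - 5382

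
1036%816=220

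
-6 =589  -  595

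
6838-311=6527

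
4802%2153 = 496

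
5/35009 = 5/35009= 0.00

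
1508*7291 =10994828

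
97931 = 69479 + 28452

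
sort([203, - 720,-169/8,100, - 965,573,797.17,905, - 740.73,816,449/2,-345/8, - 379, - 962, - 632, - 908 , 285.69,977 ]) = [ -965, - 962,-908  , - 740.73, - 720, - 632, - 379,- 345/8, - 169/8,100 , 203, 449/2, 285.69,573,797.17,816,905,977 ] 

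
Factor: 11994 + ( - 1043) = 10951 = 47^1*233^1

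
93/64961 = 93/64961  =  0.00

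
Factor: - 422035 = -5^1*84407^1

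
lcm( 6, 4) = 12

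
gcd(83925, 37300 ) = 9325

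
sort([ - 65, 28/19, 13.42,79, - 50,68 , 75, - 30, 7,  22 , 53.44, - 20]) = [ - 65,-50, - 30, - 20,28/19,7,13.42, 22,  53.44,  68,75,79 ]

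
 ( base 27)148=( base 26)16d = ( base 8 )1515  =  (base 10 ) 845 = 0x34d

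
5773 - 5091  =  682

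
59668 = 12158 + 47510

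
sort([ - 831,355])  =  [ - 831, 355]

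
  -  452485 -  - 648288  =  195803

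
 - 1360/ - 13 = 1360/13= 104.62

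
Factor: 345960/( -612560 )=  - 279/494 = -2^(-1 )*3^2 * 13^( - 1 ) * 19^( - 1 )*31^1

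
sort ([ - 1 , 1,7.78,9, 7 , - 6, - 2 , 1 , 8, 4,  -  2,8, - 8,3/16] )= [ - 8,-6, - 2, - 2,-1, 3/16,1,1,4, 7, 7.78,  8,8,9] 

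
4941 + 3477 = 8418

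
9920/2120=4 + 36/53= 4.68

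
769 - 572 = 197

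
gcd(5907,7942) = 11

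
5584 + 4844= 10428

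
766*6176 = 4730816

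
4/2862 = 2/1431 = 0.00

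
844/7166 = 422/3583 = 0.12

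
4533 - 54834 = - 50301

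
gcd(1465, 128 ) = 1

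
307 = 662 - 355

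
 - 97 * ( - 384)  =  37248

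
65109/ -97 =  - 672 + 75/97  =  -671.23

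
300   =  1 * 300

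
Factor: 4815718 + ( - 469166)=4346552 = 2^3*7^1*77617^1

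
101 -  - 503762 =503863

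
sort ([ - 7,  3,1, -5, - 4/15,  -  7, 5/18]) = [-7,-7, - 5, - 4/15, 5/18,1, 3 ]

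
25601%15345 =10256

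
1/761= 1/761 = 0.00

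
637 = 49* 13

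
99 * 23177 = 2294523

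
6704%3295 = 114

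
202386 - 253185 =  - 50799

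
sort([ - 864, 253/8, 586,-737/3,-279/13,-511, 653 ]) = [-864, - 511, - 737/3,-279/13,253/8,586, 653] 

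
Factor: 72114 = 2^1*3^1 * 7^1*17^1*101^1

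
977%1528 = 977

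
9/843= 3/281= 0.01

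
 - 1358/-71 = 1358/71 = 19.13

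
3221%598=231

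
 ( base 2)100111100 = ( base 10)316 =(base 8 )474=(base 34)9a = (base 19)gc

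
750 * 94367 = 70775250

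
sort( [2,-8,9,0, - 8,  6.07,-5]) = [ - 8, - 8,-5,0, 2,6.07, 9 ]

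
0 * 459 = 0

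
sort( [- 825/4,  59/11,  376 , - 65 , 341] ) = [ - 825/4, - 65, 59/11, 341,  376] 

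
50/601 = 50/601 = 0.08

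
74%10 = 4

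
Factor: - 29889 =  - 3^6*41^1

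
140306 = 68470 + 71836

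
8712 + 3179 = 11891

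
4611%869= 266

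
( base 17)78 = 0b1111111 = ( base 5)1002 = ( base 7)241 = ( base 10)127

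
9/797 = 9/797 =0.01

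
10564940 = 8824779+1740161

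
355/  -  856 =-1 + 501/856 = - 0.41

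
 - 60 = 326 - 386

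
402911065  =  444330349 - 41419284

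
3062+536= 3598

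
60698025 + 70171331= 130869356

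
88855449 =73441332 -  - 15414117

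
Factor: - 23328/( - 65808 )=162/457 = 2^1*3^4*457^( - 1)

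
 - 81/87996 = -27/29332=-0.00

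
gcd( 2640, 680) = 40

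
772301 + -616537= 155764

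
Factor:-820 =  - 2^2*5^1*41^1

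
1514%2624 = 1514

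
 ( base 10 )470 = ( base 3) 122102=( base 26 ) I2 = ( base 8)726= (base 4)13112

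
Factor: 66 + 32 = 2^1*7^2= 98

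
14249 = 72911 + -58662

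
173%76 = 21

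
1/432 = 1/432 = 0.00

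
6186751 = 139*44509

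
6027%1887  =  366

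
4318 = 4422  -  104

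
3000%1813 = 1187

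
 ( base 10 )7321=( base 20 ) i61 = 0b1110010011001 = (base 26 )alf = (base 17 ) 185b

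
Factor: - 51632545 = -5^1*67^1*154127^1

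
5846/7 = 5846/7 = 835.14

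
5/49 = 5/49  =  0.10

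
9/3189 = 3/1063 = 0.00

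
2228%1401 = 827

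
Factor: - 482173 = -47^1*10259^1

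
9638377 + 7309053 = 16947430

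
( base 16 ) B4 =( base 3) 20200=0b10110100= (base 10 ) 180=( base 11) 154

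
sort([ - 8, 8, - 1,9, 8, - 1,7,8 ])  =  [ -8,- 1,-1, 7, 8,8, 8, 9] 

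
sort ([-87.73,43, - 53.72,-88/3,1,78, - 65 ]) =[ - 87.73, - 65, - 53.72,  -  88/3, 1,43,78 ] 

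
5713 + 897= 6610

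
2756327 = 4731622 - 1975295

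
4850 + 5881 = 10731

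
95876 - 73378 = 22498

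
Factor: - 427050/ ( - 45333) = 2^1*3^( - 1)*5^2*13^1*23^( - 1)= 650/69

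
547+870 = 1417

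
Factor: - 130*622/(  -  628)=5^1*13^1*157^( - 1 )*311^1 = 20215/157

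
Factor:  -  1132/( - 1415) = 2^2 * 5^ (- 1) = 4/5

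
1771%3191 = 1771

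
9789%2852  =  1233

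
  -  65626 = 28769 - 94395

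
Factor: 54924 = 2^2*3^1*23^1*199^1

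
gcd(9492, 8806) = 14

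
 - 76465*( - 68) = 5199620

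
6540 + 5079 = 11619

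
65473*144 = 9428112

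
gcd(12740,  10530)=130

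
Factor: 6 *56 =336 = 2^4 * 3^1*7^1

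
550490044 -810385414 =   -  259895370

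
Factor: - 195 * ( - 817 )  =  3^1*5^1*13^1*19^1*43^1 = 159315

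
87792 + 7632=95424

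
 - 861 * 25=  - 21525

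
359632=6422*56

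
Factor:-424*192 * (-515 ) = 2^9*3^1*5^1*53^1 *103^1 = 41925120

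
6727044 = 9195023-2467979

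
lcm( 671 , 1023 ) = 62403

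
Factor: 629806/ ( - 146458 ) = -314903/73229 = - 13^( - 1)*43^( - 1)*131^(-1 )*314903^1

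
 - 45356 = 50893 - 96249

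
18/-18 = -1 + 0/1 = - 1.00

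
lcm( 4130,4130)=4130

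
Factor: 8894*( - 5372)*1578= - 2^4*3^1*17^1*79^1 * 263^1*4447^1= -  75394580304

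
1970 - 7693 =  - 5723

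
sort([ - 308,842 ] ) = [ - 308,842]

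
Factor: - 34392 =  - 2^3*3^1*1433^1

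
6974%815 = 454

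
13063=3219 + 9844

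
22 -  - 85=107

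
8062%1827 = 754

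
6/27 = 2/9 = 0.22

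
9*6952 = 62568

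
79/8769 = 1/111= 0.01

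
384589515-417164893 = -32575378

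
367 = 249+118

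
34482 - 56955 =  - 22473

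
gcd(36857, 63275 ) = 1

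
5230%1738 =16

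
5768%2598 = 572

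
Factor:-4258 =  - 2^1*2129^1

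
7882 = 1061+6821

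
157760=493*320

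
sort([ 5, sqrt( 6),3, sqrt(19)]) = [ sqrt(6 ),3,sqrt (19),  5 ] 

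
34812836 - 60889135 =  - 26076299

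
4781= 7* 683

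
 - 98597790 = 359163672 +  - 457761462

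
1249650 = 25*49986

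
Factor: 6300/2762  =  3150/1381  =  2^1*3^2*5^2*7^1*1381^(- 1) 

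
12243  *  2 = 24486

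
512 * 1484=759808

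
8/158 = 4/79 = 0.05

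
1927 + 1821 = 3748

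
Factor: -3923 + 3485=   - 438 = -2^1*3^1*73^1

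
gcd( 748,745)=1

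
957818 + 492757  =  1450575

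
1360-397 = 963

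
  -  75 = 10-85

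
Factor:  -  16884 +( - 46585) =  - 7^1 * 9067^1 = - 63469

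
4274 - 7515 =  - 3241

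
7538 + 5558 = 13096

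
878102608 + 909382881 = 1787485489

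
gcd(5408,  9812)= 4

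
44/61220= 11/15305 = 0.00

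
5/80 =1/16=0.06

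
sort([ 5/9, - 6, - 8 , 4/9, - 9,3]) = [ - 9,-8 , - 6 , 4/9,5/9, 3 ]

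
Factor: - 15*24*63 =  - 2^3*3^4*5^1*7^1 =- 22680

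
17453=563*31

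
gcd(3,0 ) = 3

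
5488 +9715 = 15203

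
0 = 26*0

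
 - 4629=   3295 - 7924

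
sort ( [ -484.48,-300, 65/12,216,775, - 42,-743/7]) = [ - 484.48,-300, - 743/7,-42, 65/12, 216,775 ] 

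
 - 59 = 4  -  63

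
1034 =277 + 757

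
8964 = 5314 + 3650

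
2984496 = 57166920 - 54182424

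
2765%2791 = 2765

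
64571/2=64571/2 =32285.50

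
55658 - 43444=12214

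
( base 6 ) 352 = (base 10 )140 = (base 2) 10001100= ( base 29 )4O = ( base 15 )95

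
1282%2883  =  1282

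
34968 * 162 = 5664816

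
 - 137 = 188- 325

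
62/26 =31/13 =2.38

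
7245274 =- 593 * (- 12218 )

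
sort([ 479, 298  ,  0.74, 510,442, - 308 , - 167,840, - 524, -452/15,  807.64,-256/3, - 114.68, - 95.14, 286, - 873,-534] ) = [- 873, - 534, - 524, - 308, - 167, - 114.68,-95.14, - 256/3, - 452/15,0.74,286, 298,442, 479, 510, 807.64, 840] 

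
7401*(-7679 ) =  - 56832279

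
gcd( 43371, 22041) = 711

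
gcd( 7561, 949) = 1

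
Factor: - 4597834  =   - 2^1*29^1*79273^1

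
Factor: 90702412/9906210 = 2^1*3^( - 2 )*5^( -1)*17^1 * 239^1*5581^1*110069^( - 1 )= 45351206/4953105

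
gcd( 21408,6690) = 1338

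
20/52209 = 20/52209 = 0.00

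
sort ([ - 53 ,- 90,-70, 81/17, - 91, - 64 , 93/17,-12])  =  [-91,-90,-70, - 64, - 53,- 12,81/17 , 93/17] 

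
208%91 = 26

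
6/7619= 6/7619 = 0.00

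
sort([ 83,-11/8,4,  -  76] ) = [ - 76, - 11/8, 4, 83]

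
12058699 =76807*157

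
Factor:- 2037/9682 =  - 2^( - 1 ) *3^1*7^1*47^(-1 )*97^1*103^( - 1) 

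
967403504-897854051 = 69549453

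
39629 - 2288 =37341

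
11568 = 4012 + 7556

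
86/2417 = 86/2417 = 0.04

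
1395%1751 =1395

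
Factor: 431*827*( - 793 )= -13^1*61^1*431^1*827^1 = - 282654541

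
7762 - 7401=361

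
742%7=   0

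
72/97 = 72/97 = 0.74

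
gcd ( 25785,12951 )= 9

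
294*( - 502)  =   - 147588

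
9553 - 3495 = 6058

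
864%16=0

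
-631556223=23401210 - 654957433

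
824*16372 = 13490528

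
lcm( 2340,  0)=0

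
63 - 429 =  - 366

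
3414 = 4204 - 790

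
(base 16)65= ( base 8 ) 145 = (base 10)101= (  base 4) 1211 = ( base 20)51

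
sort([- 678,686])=[ - 678,686 ]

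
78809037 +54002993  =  132812030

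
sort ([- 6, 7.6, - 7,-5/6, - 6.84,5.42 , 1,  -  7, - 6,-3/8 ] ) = [ - 7, - 7, - 6.84, - 6, - 6,  -  5/6,  -  3/8,1, 5.42, 7.6] 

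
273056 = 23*11872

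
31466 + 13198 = 44664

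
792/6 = 132 = 132.00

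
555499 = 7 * 79357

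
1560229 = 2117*737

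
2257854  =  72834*31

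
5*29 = 145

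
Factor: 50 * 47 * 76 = 178600= 2^3 * 5^2 * 19^1*47^1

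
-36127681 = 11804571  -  47932252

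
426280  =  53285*8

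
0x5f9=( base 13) 908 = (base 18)4ch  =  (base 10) 1529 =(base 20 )3g9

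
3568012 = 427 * 8356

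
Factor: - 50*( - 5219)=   260950= 2^1*5^2*17^1*307^1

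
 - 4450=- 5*890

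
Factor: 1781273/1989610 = 2^( -1)*  5^( - 1 ) *7^( - 1 )* 13^1 * 43^( - 1 ) * 73^1*661^(-1)*1877^1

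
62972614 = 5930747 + 57041867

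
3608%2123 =1485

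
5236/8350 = 2618/4175 = 0.63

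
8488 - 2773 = 5715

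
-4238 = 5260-9498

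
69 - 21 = 48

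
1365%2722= 1365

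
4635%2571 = 2064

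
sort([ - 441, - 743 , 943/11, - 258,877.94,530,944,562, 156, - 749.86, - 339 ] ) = [ - 749.86, - 743 , - 441, - 339, - 258,943/11, 156,530,562,877.94,944 ] 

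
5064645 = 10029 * 505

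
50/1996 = 25/998 = 0.03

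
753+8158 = 8911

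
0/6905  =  0=0.00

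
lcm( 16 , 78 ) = 624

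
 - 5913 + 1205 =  - 4708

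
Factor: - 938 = -2^1 * 7^1 * 67^1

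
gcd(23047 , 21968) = 1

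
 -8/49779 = -8/49779 = - 0.00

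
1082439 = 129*8391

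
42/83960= 21/41980= 0.00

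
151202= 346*437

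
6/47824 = 3/23912 = 0.00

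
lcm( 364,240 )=21840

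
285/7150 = 57/1430 = 0.04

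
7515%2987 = 1541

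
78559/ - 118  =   - 78559/118  =  - 665.75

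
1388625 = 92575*15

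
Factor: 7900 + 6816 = 2^2*13^1*283^1 = 14716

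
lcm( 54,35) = 1890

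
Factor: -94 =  - 2^1 * 47^1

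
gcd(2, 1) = 1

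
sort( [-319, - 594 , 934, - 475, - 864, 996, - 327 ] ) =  [ - 864, - 594 , - 475, - 327, - 319,934,996 ]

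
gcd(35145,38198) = 71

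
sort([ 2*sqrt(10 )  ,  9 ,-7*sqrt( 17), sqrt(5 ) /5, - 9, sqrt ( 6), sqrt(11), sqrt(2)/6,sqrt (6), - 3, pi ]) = [ - 7*sqrt( 17 ), - 9, - 3,sqrt( 2)/6, sqrt( 5 ) /5, sqrt(6), sqrt(6), pi,sqrt( 11 ), 2* sqrt(10),9 ] 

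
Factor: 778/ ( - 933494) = -389^1*466747^ ( - 1)= - 389/466747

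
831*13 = 10803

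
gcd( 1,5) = 1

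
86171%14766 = 12341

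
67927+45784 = 113711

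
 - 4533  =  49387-53920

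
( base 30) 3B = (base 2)1100101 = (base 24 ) 45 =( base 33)32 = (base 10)101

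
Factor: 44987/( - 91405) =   -  5^ (-1)*101^(  -  1)*181^(-1)*44987^1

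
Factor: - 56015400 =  - 2^3*3^1*5^2*7^1*13337^1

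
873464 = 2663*328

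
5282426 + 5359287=10641713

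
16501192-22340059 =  - 5838867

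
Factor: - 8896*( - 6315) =56178240 = 2^6*3^1*5^1*139^1*421^1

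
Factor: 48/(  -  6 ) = - 8 = - 2^3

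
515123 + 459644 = 974767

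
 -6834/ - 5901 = 2278/1967 = 1.16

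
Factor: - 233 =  - 233^1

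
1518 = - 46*( - 33)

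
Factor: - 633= - 3^1*211^1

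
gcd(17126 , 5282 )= 2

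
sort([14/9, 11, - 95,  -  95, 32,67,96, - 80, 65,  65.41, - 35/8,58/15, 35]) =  [ - 95, - 95,  -  80, - 35/8, 14/9, 58/15, 11, 32, 35,65,65.41, 67, 96]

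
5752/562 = 10 + 66/281  =  10.23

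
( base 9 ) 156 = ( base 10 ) 132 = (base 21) 66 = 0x84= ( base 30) 4c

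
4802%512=194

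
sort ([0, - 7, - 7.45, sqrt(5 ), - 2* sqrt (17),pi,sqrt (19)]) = [ - 2*sqrt( 17), - 7.45, - 7,0 , sqrt( 5),  pi,sqrt (19) ]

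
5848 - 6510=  - 662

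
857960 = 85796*10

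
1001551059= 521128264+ 480422795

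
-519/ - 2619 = 173/873= 0.20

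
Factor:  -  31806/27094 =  - 27/23 = -3^3*23^ (  -  1 )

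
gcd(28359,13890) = 3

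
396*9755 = 3862980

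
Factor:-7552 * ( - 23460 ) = 177169920 = 2^9*3^1*5^1*17^1*23^1*59^1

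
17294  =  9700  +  7594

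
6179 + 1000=7179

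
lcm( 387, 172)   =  1548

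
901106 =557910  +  343196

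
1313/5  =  262 + 3/5 = 262.60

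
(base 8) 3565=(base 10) 1909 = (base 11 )1486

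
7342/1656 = 4+359/828 = 4.43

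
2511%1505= 1006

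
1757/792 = 2 + 173/792 = 2.22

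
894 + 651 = 1545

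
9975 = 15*665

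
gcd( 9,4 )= 1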